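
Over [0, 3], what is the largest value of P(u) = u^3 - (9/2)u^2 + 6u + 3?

Differentiating, P'(u) = 3u^2 - 9u + 6; which vanishes at u = 1 and u = 2.
Compare values at every candidate in [0, 3]: P(0) = 3; P(1) = 11/2; P(2) = 5; P(3) = 15/2.
Hence the absolute maximum is 15/2 at u = 3.

15/2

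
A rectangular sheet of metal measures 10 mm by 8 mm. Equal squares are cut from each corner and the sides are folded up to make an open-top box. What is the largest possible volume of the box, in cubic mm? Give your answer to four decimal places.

With cut size x, the volume is V(x) = x(10 − 2x)(8 − 2x) for 0 < x < 4.
V'(x) = 12x^2 − 72x + 80. Setting V'(x) = 0 gives x ≈ 1.4725 (the root in (0, 4)).
V''(x) = 24x − 72 is negative there, so this is the maximum; V ≈ 52.5138.

52.5138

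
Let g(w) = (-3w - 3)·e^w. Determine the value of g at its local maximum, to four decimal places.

Differentiating with the product rule gives g'(w) = (-3w - 6)·e^w. Since e^w > 0, the only critical point is w = -2.
g''(-2) has the same sign as -3 < 0, so this is a local maximum.
g(-2) = (3)·e^(-2) ≈ 0.4060.

0.4060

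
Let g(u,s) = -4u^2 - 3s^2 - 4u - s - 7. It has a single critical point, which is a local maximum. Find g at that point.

-71/12

∂g/∂u = -8u - 4 = 0 and ∂g/∂s = -6s - 1 = 0, so (u, s) = (-1/2, -1/6).
The Hessian has g_{uu} = -8, g_{ss} = -6, g_{us} = 0, giving D = 48 > 0 with g_{uu} < 0, so the point is a local maximum.
g(-1/2, -1/6) = -71/12.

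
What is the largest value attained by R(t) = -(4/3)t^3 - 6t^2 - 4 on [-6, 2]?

68

Differentiating, R'(t) = -4t^2 - 12t; which vanishes at t = -3 and t = 0.
Candidates: R(-6) = 68, R(-3) = -22, R(0) = -4, R(2) = -116/3.
So the maximum is R(-6) = 68.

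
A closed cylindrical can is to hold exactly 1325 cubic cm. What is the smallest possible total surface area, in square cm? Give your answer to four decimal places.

With radius r and height h, πr²h = 1325 so h = 1325/(πr²), and S(r) = 2πr² + 2πrh = 2πr² + 2·1325/r.
S'(r) = 4πr − 2·1325/r² = 0 ⇒ r³ = 1325/(2π), so r ≈ 5.9522 and h = 2r ≈ 11.9044.
S''(r) = 4π + 4·1325/r³ > 0, so this is the minimum; S ≈ 667.8185.

667.8185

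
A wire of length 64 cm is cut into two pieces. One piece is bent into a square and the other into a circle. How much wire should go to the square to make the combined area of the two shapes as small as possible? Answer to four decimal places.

Let x be the length used for the square. Square side x/4; circle radius (64−x)/(2π).
A(x) = (x/4)² + π·((64−x)/(2π))² = x²/16 + (64−x)²/(4π) for 0 ≤ x ≤ 64. A'(x) = x/8 − (64−x)/(2π) = 0 gives x = 4·64/(π+4) ≈ 35.8463.
A'' = 1/8 + 1/(2π) > 0, so this gives the minimum combined area; x ≈ 35.8463 cm to the square.

35.8463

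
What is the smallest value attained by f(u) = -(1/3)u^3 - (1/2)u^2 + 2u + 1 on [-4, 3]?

-13/2

f'(u) = -u^2 - u + 2, which vanishes at u = -2 and u = 1.
Compare values at every candidate in [-4, 3]: f(-4) = 19/3; f(-2) = -7/3; f(1) = 13/6; f(3) = -13/2.
Hence the absolute minimum is -13/2 at u = 3.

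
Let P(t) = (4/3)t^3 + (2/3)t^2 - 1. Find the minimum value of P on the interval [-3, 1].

-31

The derivative is 4t^2 + (4/3)t, which vanishes at t = -1/3 and t = 0.
Candidates: P(-3) = -31,  P(-1/3) = -79/81,  P(0) = -1,  P(1) = 1.
Hence the absolute minimum is -31 at t = -3.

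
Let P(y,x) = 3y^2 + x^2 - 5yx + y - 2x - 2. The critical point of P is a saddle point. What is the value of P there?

∂P/∂y = 6y - 5x + 1 = 0 and ∂P/∂x = -5y + 2x - 2 = 0, so (y, x) = (-8/13, -7/13).
The Hessian has P_{yy} = 6, P_{xx} = 2, P_{yx} = -5, giving D = -13 < 0, so the point is a saddle point.
P(-8/13, -7/13) = -23/13.

-23/13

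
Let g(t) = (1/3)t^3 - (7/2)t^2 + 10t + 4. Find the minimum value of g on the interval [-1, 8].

-59/6

g'(t) = t^2 - 7t + 10, which vanishes at t = 2 and t = 5.
Compare values at every candidate in [-1, 8]: g(-1) = -59/6,  g(2) = 38/3,  g(5) = 49/6,  g(8) = 92/3.
The minimum over the interval is -59/6, attained at t = -1.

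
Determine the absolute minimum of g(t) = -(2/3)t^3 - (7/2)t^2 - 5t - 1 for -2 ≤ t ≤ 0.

g'(t) = -2t^2 - 7t - 5, whose only zero in [-2, 0] is t = -1.
Evaluating at the critical points and endpoints: g(-2) = 1/3; g(-1) = 7/6; g(0) = -1.
Hence the absolute minimum is -1 at t = 0.

-1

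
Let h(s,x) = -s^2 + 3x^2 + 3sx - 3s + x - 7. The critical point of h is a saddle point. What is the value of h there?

-16/3

∂h/∂s = -2s + 3x - 3 = 0 and ∂h/∂x = 3s + 6x + 1 = 0, so (s, x) = (-1, 1/3).
The Hessian has h_{ss} = -2, h_{xx} = 6, h_{sx} = 3, giving D = -21 < 0, so the point is a saddle point.
h(-1, 1/3) = -16/3.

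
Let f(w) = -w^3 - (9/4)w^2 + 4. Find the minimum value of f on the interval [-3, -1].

f'(w) = -3w^2 - (9/2)w, whose only zero in [-3, -1] is w = -3/2.
Compare values at every candidate in [-3, -1]: f(-3) = 43/4,  f(-3/2) = 37/16,  f(-1) = 11/4.
Hence the absolute minimum is 37/16 at w = -3/2.

37/16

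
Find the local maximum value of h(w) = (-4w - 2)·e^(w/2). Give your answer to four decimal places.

2.2920

By the product rule, h'(w) = (-2w - 5)·e^(w/2). Since e^(w/2) > 0, the only critical point is w = -5/2.
h''(-5/2) has the same sign as -2 < 0, so this is a local maximum.
h(-5/2) = (8)·e^(-5/4) ≈ 2.2920.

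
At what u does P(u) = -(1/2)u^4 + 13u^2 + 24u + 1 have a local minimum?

Critical points: P'(u) = -2u^3 + 26u + 24 vanishes at u = -3, -1, 4.
P''(u) = -6u^2 + 26. P''(-3) = -28 < 0 ⇒ local maximum; P''(-1) = 20 > 0 ⇒ local minimum; P''(4) = -70 < 0 ⇒ local maximum.
Thus P has its local minimum at u = -1, with value -21/2.

-1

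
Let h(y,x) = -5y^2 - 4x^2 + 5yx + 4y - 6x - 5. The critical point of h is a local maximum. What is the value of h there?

∂h/∂y = -10y + 5x + 4 = 0 and ∂h/∂x = 5y - 8x - 6 = 0, so (y, x) = (2/55, -8/11).
The Hessian has h_{yy} = -10, h_{xx} = -8, h_{yx} = 5, giving D = 55 > 0 with h_{yy} < 0, so the point is a local maximum.
h(2/55, -8/11) = -151/55.

-151/55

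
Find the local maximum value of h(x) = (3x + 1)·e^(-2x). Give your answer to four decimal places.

1.0748

Differentiating with the product rule gives h'(x) = (-6x + 1)·e^(-2x). Since e^(-2x) > 0, the only critical point is x = 1/6.
h''(1/6) has the same sign as -6 < 0, so this is a local maximum.
h(1/6) = (3/2)·e^(-1/3) ≈ 1.0748.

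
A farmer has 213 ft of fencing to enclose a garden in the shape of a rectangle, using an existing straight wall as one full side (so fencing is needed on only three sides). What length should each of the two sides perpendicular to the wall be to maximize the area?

Let the sides perpendicular to the wall have length x and the parallel side y, so 2x + y = 213 and the area is A = xy = x(213 − 2x).
A'(x) = 213 − 4x = 0 gives x = 213/4, and A''(x) = −4 < 0 confirms a maximum.
Then y = 213 − 2·213/4 = 213/2 and A = 45369/8.

213/4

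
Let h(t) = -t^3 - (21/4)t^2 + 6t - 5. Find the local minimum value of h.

-49

Critical points: h'(t) = -3t^2 - (21/2)t + 6 vanishes at t = -4, 1/2.
Second-derivative test with h''(t) = -6t - 21/2: h''(-4) = 27/2 > 0 ⇒ local minimum; h''(1/2) = -27/2 < 0 ⇒ local maximum.
The local minimum is h(-4) = -49.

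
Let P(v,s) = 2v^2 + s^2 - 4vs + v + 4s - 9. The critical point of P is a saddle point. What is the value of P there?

-23/8

∂P/∂v = 4v - 4s + 1 = 0 and ∂P/∂s = -4v + 2s + 4 = 0, so (v, s) = (9/4, 5/2).
The Hessian has P_{vv} = 4, P_{ss} = 2, P_{vs} = -4, giving D = -8 < 0, so the point is a saddle point.
P(9/4, 5/2) = -23/8.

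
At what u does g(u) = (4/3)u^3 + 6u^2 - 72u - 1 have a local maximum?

-6

g'(u) = 4u^2 + 12u - 72 = 0 at u = -6, 3.
Since g''(u) = 8u + 12, we get g''(-6) = -36 < 0 ⇒ local maximum; g''(3) = 36 > 0 ⇒ local minimum.
Thus g has its local maximum at u = -6, with value 359.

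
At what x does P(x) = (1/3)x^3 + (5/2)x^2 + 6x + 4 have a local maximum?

-3

P'(x) = x^2 + 5x + 6 = 0 at x = -3, -2.
Second-derivative test with P''(x) = 2x + 5: P''(-3) = -1 < 0 ⇒ local maximum; P''(-2) = 1 > 0 ⇒ local minimum.
So the local maximum value is P(-3) = -1/2.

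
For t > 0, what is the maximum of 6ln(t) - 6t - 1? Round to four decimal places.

f'(t) = 6/t − 6 = 0 gives t = 1.
f''(t) = -6/t², which is negative for t > 0, so this is a local maximum.
f(1) = 6·ln(1) - 6 - 1 ≈ -7.0000.

-7.0000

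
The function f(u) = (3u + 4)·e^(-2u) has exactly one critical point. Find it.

By the product rule, f'(u) = (-6u - 5)·e^(-2u). Since e^(-2u) > 0, the only critical point is u = -5/6.
f''(-5/6) has the same sign as -6 < 0, so this is a local maximum.
f(-5/6) = (3/2)·e^(5/3) ≈ 7.9417.

-5/6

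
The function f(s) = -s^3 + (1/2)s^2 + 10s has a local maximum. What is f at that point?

Critical points: f'(s) = -3s^2 + s + 10 vanishes at s = -5/3, 2.
Second-derivative test with f''(s) = -6s + 1: f''(-5/3) = 11 > 0 ⇒ local minimum; f''(2) = -11 < 0 ⇒ local maximum.
The local maximum is f(2) = 14.

14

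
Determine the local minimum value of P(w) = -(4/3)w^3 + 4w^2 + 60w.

-108

P'(w) = -4w^2 + 8w + 60. Setting P'(w) = 0 gives w ∈ {-3, 5}.
Since P''(w) = -8w + 8, we get P''(-3) = 32 > 0 ⇒ local minimum; P''(5) = -32 < 0 ⇒ local maximum.
Thus P has its local minimum at w = -3, with value -108.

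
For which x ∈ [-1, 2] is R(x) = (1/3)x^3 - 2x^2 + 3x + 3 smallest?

-1

Differentiating, R'(x) = x^2 - 4x + 3; whose only zero in [-1, 2] is x = 1.
Compare values at every candidate in [-1, 2]: R(-1) = -7/3; R(1) = 13/3; R(2) = 11/3.
Hence the absolute minimum is -7/3 at x = -1.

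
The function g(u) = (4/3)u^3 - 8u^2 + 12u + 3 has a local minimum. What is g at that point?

g'(u) = 4u^2 - 16u + 12. Setting g'(u) = 0 gives u ∈ {1, 3}.
Since g''(u) = 8u - 16, we get g''(1) = -8 < 0 ⇒ local maximum; g''(3) = 8 > 0 ⇒ local minimum.
Thus g has its local minimum at u = 3, with value 3.

3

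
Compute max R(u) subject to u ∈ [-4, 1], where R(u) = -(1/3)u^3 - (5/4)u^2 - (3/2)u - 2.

R'(u) = -u^2 - (5/2)u - 3/2, which vanishes at u = -3/2 and u = -1.
Evaluating at the critical points and endpoints: R(-4) = 16/3,  R(-3/2) = -23/16,  R(-1) = -17/12,  R(1) = -61/12.
So the maximum is R(-4) = 16/3.

16/3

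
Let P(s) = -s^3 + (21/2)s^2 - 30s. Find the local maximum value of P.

-25/2

P'(s) = -3s^2 + 21s - 30 = 0 at s = 2, 5.
Since P''(s) = -6s + 21, we get P''(2) = 9 > 0 ⇒ local minimum; P''(5) = -9 < 0 ⇒ local maximum.
Thus P has its local maximum at s = 5, with value -25/2.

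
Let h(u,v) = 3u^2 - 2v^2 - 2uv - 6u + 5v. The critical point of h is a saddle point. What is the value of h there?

-57/28

∂h/∂u = 6u - 2v - 6 = 0 and ∂h/∂v = -2u - 4v + 5 = 0, so (u, v) = (17/14, 9/14).
The Hessian has h_{uu} = 6, h_{vv} = -4, h_{uv} = -2, giving D = -28 < 0, so the point is a saddle point.
h(17/14, 9/14) = -57/28.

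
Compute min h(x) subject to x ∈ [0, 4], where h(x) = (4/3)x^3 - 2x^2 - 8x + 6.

-22/3

Differentiating, h'(x) = 4x^2 - 4x - 8; whose only zero in [0, 4] is x = 2.
Evaluating at the critical points and endpoints: h(0) = 6,  h(2) = -22/3,  h(4) = 82/3.
Hence the absolute minimum is -22/3 at x = 2.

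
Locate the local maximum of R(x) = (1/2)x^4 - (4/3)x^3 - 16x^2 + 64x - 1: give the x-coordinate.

R'(x) = 2x^3 - 4x^2 - 32x + 64 = 0 at x = -4, 2, 4.
Since R''(x) = 6x^2 - 8x - 32, we get R''(-4) = 96 > 0 ⇒ local minimum; R''(2) = -24 < 0 ⇒ local maximum; R''(4) = 32 > 0 ⇒ local minimum.
The local maximum is R(2) = 181/3.

2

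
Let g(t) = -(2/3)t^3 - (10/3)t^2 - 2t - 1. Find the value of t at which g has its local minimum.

-3

g'(t) = -2t^2 - (20/3)t - 2 = 0 at t = -3, -1/3.
Since g''(t) = -4t - 20/3, we get g''(-3) = 16/3 > 0 ⇒ local minimum; g''(-1/3) = -16/3 < 0 ⇒ local maximum.
The local minimum is g(-3) = -7.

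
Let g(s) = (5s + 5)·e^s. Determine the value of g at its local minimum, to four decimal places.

By the product rule, g'(s) = (5s + 10)·e^s. Since e^s > 0, the only critical point is s = -2.
g''(-2) has the same sign as 5 > 0, so this is a local minimum.
g(-2) = (-5)·e^(-2) ≈ -0.6767.

-0.6767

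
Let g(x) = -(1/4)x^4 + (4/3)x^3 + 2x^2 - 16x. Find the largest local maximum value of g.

g'(x) = -x^3 + 4x^2 + 4x - 16. Setting g'(x) = 0 gives x ∈ {-2, 2, 4}.
Second-derivative test with g''(x) = -3x^2 + 8x + 4: g''(-2) = -24 < 0 ⇒ local maximum; g''(2) = 8 > 0 ⇒ local minimum; g''(4) = -12 < 0 ⇒ local maximum.
So the largest local maximum value is g(-2) = 76/3.

76/3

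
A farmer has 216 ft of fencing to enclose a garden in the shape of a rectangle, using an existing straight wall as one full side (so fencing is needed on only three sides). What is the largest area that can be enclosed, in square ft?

Let the sides perpendicular to the wall have length x and the parallel side y, so 2x + y = 216 and the area is A = xy = x(216 − 2x).
A'(x) = 216 − 4x = 0 gives x = 54, and A''(x) = −4 < 0 confirms a maximum.
Then y = 216 − 2·54 = 108 and A = 5832.

5832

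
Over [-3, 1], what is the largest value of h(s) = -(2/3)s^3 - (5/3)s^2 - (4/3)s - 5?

2

Differentiating, h'(s) = -2s^2 - (10/3)s - 4/3; which vanishes at s = -1 and s = -2/3.
Candidates: h(-3) = 2, h(-1) = -14/3, h(-2/3) = -377/81, h(1) = -26/3.
The maximum over the interval is 2, attained at s = -3.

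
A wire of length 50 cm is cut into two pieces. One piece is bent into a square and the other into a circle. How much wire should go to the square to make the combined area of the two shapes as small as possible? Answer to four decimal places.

Let x be the length used for the square. Square side x/4; circle radius (50−x)/(2π).
A(x) = (x/4)² + π·((50−x)/(2π))² = x²/16 + (50−x)²/(4π) for 0 ≤ x ≤ 50. A'(x) = x/8 − (50−x)/(2π) = 0 gives x = 4·50/(π+4) ≈ 28.0050.
A'' = 1/8 + 1/(2π) > 0, so this gives the minimum combined area; x ≈ 28.0050 cm to the square.

28.0050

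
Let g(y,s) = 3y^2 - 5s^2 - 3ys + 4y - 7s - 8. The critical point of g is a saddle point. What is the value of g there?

∂g/∂y = 6y - 3s + 4 = 0 and ∂g/∂s = -3y - 10s - 7 = 0, so (y, s) = (-61/69, -10/23).
The Hessian has g_{yy} = 6, g_{ss} = -10, g_{ys} = -3, giving D = -69 < 0, so the point is a saddle point.
g(-61/69, -10/23) = -569/69.

-569/69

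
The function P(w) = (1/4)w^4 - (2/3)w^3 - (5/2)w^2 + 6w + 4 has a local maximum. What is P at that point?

P'(w) = w^3 - 2w^2 - 5w + 6. Setting P'(w) = 0 gives w ∈ {-2, 1, 3}.
Since P''(w) = 3w^2 - 4w - 5, we get P''(-2) = 15 > 0 ⇒ local minimum; P''(1) = -6 < 0 ⇒ local maximum; P''(3) = 10 > 0 ⇒ local minimum.
Thus P has its local maximum at w = 1, with value 85/12.

85/12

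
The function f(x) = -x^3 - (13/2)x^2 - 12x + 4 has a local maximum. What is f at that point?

f'(x) = -3x^2 - 13x - 12 = 0 at x = -3, -4/3.
Second-derivative test with f''(x) = -6x - 13: f''(-3) = 5 > 0 ⇒ local minimum; f''(-4/3) = -5 < 0 ⇒ local maximum.
Thus f has its local maximum at x = -4/3, with value 292/27.

292/27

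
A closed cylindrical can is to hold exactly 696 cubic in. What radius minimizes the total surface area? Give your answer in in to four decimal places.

With radius r and height h, πr²h = 696 so h = 696/(πr²), and S(r) = 2πr² + 2πrh = 2πr² + 2·696/r.
S'(r) = 4πr − 2·696/r² = 0 ⇒ r³ = 696/(2π), so r ≈ 4.8026 and h = 2r ≈ 9.6052.
S''(r) = 4π + 4·696/r³ > 0, so this is the minimum; S ≈ 434.7645.

4.8026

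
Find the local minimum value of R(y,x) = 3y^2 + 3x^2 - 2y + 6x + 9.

17/3

∂R/∂y = 6y - 2 = 0 and ∂R/∂x = 6x + 6 = 0, so (y, x) = (1/3, -1).
The Hessian has R_{yy} = 6, R_{xx} = 6, R_{yx} = 0, giving D = 36 > 0 with R_{yy} > 0, so the point is a local minimum.
R(1/3, -1) = 17/3.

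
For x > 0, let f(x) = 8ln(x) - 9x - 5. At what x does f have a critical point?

8/9

f'(x) = 8/x − 9 = 0 gives x = 8/9.
f''(x) = -8/x², which is negative for x > 0, so this is a local maximum.
f(8/9) = 8·ln(8/9) - 8 - 5 ≈ -13.9423.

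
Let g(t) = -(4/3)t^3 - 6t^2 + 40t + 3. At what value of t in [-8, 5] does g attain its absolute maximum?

2

The derivative is -4t^2 - 12t + 40, which vanishes at t = -5 and t = 2.
Evaluating at the critical points and endpoints: g(-8) = -55/3; g(-5) = -541/3; g(2) = 145/3; g(5) = -341/3.
The maximum over the interval is 145/3, attained at t = 2.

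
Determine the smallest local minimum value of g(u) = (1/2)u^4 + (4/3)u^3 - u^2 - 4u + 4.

g'(u) = 2u^3 + 4u^2 - 2u - 4 = 0 at u = -2, -1, 1.
Second-derivative test with g''(u) = 6u^2 + 8u - 2: g''(-2) = 6 > 0 ⇒ local minimum; g''(-1) = -4 < 0 ⇒ local maximum; g''(1) = 12 > 0 ⇒ local minimum.
Thus g has its smallest local minimum at u = 1, with value 5/6.

5/6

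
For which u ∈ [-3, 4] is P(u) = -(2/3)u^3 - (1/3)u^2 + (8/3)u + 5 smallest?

The derivative is -2u^2 - (2/3)u + 8/3, which vanishes at u = -4/3 and u = 1.
Candidates: P(-3) = 12,  P(-4/3) = 197/81,  P(1) = 20/3,  P(4) = -97/3.
The minimum over the interval is -97/3, attained at u = 4.

4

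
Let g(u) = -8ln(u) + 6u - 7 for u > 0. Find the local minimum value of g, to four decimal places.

g'(u) = -8/u + 6 = 0 gives u = 4/3.
g''(u) = 8/u², which is positive for u > 0, so this is a local minimum.
g(4/3) = -8·ln(4/3) + 8 - 7 ≈ -1.3015.

-1.3015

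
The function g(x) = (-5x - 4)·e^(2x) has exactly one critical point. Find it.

-13/10

By the product rule, g'(x) = (-10x - 13)·e^(2x). Since e^(2x) > 0, the only critical point is x = -13/10.
g''(-13/10) has the same sign as -10 < 0, so this is a local maximum.
g(-13/10) = (5/2)·e^(-13/5) ≈ 0.1857.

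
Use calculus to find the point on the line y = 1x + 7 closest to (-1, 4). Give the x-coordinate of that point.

Minimize D(x)^2 = (x + 1)^2 + (x + 3)^2.
d/dx[D^2] = 2(x + 1) + 2·1·(x + 3) = 0 ⇒ x = -2.
Then y = 5 and the distance is √(2) ≈ 1.4142.

-2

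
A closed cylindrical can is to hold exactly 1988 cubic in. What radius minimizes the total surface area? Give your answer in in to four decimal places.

6.8142

With radius r and height h, πr²h = 1988 so h = 1988/(πr²), and S(r) = 2πr² + 2πrh = 2πr² + 2·1988/r.
S'(r) = 4πr − 2·1988/r² = 0 ⇒ r³ = 1988/(2π), so r ≈ 6.8142 and h = 2r ≈ 13.6283.
S''(r) = 4π + 4·1988/r³ > 0, so this is the minimum; S ≈ 875.2366.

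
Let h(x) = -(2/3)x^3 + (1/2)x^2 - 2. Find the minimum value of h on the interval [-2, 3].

The derivative is -2x^2 + x, which vanishes at x = 0 and x = 1/2.
Compare values at every candidate in [-2, 3]: h(-2) = 16/3,  h(0) = -2,  h(1/2) = -47/24,  h(3) = -31/2.
So the minimum is h(3) = -31/2.

-31/2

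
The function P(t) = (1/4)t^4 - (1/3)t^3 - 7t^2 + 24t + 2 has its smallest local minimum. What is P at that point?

P'(t) = t^3 - t^2 - 14t + 24 = 0 at t = -4, 2, 3.
Second-derivative test with P''(t) = 3t^2 - 2t - 14: P''(-4) = 42 > 0 ⇒ local minimum; P''(2) = -6 < 0 ⇒ local maximum; P''(3) = 7 > 0 ⇒ local minimum.
So the smallest local minimum value is P(-4) = -362/3.

-362/3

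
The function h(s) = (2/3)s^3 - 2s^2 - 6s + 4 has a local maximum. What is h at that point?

22/3

h'(s) = 2s^2 - 4s - 6. Setting h'(s) = 0 gives s ∈ {-1, 3}.
Since h''(s) = 4s - 4, we get h''(-1) = -8 < 0 ⇒ local maximum; h''(3) = 8 > 0 ⇒ local minimum.
Thus h has its local maximum at s = -1, with value 22/3.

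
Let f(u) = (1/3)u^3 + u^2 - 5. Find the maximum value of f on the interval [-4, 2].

5/3

f'(u) = u^2 + 2u, which vanishes at u = -2 and u = 0.
Evaluating at the critical points and endpoints: f(-4) = -31/3; f(-2) = -11/3; f(0) = -5; f(2) = 5/3.
The maximum over the interval is 5/3, attained at u = 2.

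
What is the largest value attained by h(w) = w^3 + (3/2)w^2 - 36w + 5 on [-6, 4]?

Differentiating, h'(w) = 3w^2 + 3w - 36; which vanishes at w = -4 and w = 3.
Evaluating at the critical points and endpoints: h(-6) = 59, h(-4) = 109, h(3) = -125/2, h(4) = -51.
So the maximum is h(-4) = 109.

109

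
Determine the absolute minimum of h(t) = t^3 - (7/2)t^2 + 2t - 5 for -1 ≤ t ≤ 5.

-23/2

h'(t) = 3t^2 - 7t + 2, which vanishes at t = 1/3 and t = 2.
Evaluating at the critical points and endpoints: h(-1) = -23/2,  h(1/3) = -253/54,  h(2) = -7,  h(5) = 85/2.
The minimum over the interval is -23/2, attained at t = -1.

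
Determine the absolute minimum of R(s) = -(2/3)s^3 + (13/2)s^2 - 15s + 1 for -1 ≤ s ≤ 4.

-73/8

R'(s) = -2s^2 + 13s - 15, whose only zero in [-1, 4] is s = 3/2.
Candidates: R(-1) = 139/6; R(3/2) = -73/8; R(4) = 7/3.
The minimum over the interval is -73/8, attained at s = 3/2.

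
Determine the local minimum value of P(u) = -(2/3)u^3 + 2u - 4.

-16/3

P'(u) = -2u^2 + 2. Setting P'(u) = 0 gives u ∈ {-1, 1}.
Second-derivative test with P''(u) = -4u: P''(-1) = 4 > 0 ⇒ local minimum; P''(1) = -4 < 0 ⇒ local maximum.
Thus P has its local minimum at u = -1, with value -16/3.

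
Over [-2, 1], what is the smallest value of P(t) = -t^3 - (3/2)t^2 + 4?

3/2

The derivative is -3t^2 - 3t, which vanishes at t = -1 and t = 0.
Candidates: P(-2) = 6,  P(-1) = 7/2,  P(0) = 4,  P(1) = 3/2.
So the minimum is P(1) = 3/2.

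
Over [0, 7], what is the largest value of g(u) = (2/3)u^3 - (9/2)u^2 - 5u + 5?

5

The derivative is 2u^2 - 9u - 5, whose only zero in [0, 7] is u = 5.
Compare values at every candidate in [0, 7]: g(0) = 5, g(5) = -295/6, g(7) = -131/6.
So the maximum is g(0) = 5.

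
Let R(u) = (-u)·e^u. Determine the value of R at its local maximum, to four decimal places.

Differentiating with the product rule gives R'(u) = (-u - 1)·e^u. Since e^u > 0, the only critical point is u = -1.
R''(-1) has the same sign as -1 < 0, so this is a local maximum.
R(-1) = (1)·e^(-1) ≈ 0.3679.

0.3679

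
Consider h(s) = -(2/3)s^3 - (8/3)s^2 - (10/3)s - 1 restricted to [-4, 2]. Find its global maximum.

37/3

The derivative is -2s^2 - (16/3)s - 10/3, which vanishes at s = -5/3 and s = -1.
Evaluating at the critical points and endpoints: h(-4) = 37/3, h(-5/3) = 19/81, h(-1) = 1/3, h(2) = -71/3.
Hence the absolute maximum is 37/3 at s = -4.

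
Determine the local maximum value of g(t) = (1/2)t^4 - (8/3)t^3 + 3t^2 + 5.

Critical points: g'(t) = 2t^3 - 8t^2 + 6t vanishes at t = 0, 1, 3.
g''(t) = 6t^2 - 16t + 6. g''(0) = 6 > 0 ⇒ local minimum; g''(1) = -4 < 0 ⇒ local maximum; g''(3) = 12 > 0 ⇒ local minimum.
The local maximum is g(1) = 35/6.

35/6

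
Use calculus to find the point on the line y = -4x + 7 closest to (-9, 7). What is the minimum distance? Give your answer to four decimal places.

8.7313

Minimize D(x)^2 = (x + 9)^2 + (-4x)^2.
d/dx[D^2] = 2(x + 9) + 2·(-4)·(-4x) = 0 ⇒ x = -9/17.
Then y = 155/17 and the distance is √(1296/17) ≈ 8.7313.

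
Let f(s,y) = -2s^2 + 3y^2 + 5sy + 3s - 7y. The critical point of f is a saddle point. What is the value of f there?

∂f/∂s = -4s + 5y + 3 = 0 and ∂f/∂y = 5s + 6y - 7 = 0, so (s, y) = (53/49, 13/49).
The Hessian has f_{ss} = -4, f_{yy} = 6, f_{sy} = 5, giving D = -49 < 0, so the point is a saddle point.
f(53/49, 13/49) = 34/49.

34/49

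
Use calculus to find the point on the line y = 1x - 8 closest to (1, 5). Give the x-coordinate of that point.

Minimize D(x)^2 = (x - 1)^2 + (x - 13)^2.
d/dx[D^2] = 2(x - 1) + 2·1·(x - 13) = 0 ⇒ x = 7.
Then y = -1 and the distance is √(72) ≈ 8.4853.

7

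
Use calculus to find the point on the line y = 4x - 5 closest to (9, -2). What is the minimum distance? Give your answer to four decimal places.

Minimize D(x)^2 = (x - 9)^2 + (4x - 3)^2.
d/dx[D^2] = 2(x - 9) + 2·4·(4x - 3) = 0 ⇒ x = 21/17.
Then y = -1/17 and the distance is √(1089/17) ≈ 8.0037.

8.0037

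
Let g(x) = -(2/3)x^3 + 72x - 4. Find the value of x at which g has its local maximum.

6

g'(x) = -2x^2 + 72. Setting g'(x) = 0 gives x ∈ {-6, 6}.
Since g''(x) = -4x, we get g''(-6) = 24 > 0 ⇒ local minimum; g''(6) = -24 < 0 ⇒ local maximum.
The local maximum is g(6) = 284.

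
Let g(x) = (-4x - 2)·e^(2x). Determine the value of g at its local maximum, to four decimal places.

0.2707

g'(x) = (-4)·e^(2x) + (-4x - 2)·2·e^(2x) = (-8x - 8)·e^(2x). Since e^(2x) > 0, the only critical point is x = -1.
g''(-1) has the same sign as -8 < 0, so this is a local maximum.
g(-1) = (2)·e^(-2) ≈ 0.2707.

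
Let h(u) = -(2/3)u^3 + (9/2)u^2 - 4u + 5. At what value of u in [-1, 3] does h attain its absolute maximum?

3

The derivative is -2u^2 + 9u - 4, whose only zero in [-1, 3] is u = 1/2.
Compare values at every candidate in [-1, 3]: h(-1) = 85/6, h(1/2) = 97/24, h(3) = 31/2.
So the maximum is h(3) = 31/2.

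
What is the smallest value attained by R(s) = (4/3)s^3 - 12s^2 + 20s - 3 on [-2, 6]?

R'(s) = 4s^2 - 24s + 20, which vanishes at s = 1 and s = 5.
Compare values at every candidate in [-2, 6]: R(-2) = -305/3, R(1) = 19/3, R(5) = -109/3, R(6) = -27.
The minimum over the interval is -305/3, attained at s = -2.

-305/3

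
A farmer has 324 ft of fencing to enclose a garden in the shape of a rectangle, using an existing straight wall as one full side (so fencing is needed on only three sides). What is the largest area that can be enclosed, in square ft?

13122

Let the sides perpendicular to the wall have length x and the parallel side y, so 2x + y = 324 and the area is A = xy = x(324 − 2x).
A'(x) = 324 − 4x = 0 gives x = 81, and A''(x) = −4 < 0 confirms a maximum.
Then y = 324 − 2·81 = 162 and A = 13122.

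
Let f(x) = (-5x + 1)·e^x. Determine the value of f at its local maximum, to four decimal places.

Differentiating with the product rule gives f'(x) = (-5x - 4)·e^x. Since e^x > 0, the only critical point is x = -4/5.
f''(-4/5) has the same sign as -5 < 0, so this is a local maximum.
f(-4/5) = (5)·e^(-4/5) ≈ 2.2466.

2.2466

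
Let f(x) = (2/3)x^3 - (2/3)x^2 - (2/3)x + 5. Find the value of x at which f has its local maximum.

f'(x) = 2x^2 - (4/3)x - 2/3. Setting f'(x) = 0 gives x ∈ {-1/3, 1}.
Since f''(x) = 4x - 4/3, we get f''(-1/3) = -8/3 < 0 ⇒ local maximum; f''(1) = 8/3 > 0 ⇒ local minimum.
Thus f has its local maximum at x = -1/3, with value 415/81.

-1/3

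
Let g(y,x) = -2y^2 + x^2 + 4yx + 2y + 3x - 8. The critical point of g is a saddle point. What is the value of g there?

-115/12

∂g/∂y = -4y + 4x + 2 = 0 and ∂g/∂x = 4y + 2x + 3 = 0, so (y, x) = (-1/3, -5/6).
The Hessian has g_{yy} = -4, g_{xx} = 2, g_{yx} = 4, giving D = -24 < 0, so the point is a saddle point.
g(-1/3, -5/6) = -115/12.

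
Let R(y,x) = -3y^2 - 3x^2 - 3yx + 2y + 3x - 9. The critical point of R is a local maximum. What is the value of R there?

∂R/∂y = -6y - 3x + 2 = 0 and ∂R/∂x = -3y - 6x + 3 = 0, so (y, x) = (1/9, 4/9).
The Hessian has R_{yy} = -6, R_{xx} = -6, R_{yx} = -3, giving D = 27 > 0 with R_{yy} < 0, so the point is a local maximum.
R(1/9, 4/9) = -74/9.

-74/9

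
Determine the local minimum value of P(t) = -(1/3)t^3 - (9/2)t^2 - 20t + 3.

P'(t) = -t^2 - 9t - 20. Setting P'(t) = 0 gives t ∈ {-5, -4}.
P''(t) = -2t - 9. P''(-5) = 1 > 0 ⇒ local minimum; P''(-4) = -1 < 0 ⇒ local maximum.
The local minimum is P(-5) = 193/6.

193/6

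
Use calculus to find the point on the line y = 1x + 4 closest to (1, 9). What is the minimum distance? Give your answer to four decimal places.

Minimize D(x)^2 = (x - 1)^2 + (x - 5)^2.
d/dx[D^2] = 2(x - 1) + 2·1·(x - 5) = 0 ⇒ x = 3.
Then y = 7 and the distance is √(8) ≈ 2.8284.

2.8284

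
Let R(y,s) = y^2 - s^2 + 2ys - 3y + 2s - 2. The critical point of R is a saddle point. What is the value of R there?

∂R/∂y = 2y + 2s - 3 = 0 and ∂R/∂s = 2y - 2s + 2 = 0, so (y, s) = (1/4, 5/4).
The Hessian has R_{yy} = 2, R_{ss} = -2, R_{ys} = 2, giving D = -8 < 0, so the point is a saddle point.
R(1/4, 5/4) = -9/8.

-9/8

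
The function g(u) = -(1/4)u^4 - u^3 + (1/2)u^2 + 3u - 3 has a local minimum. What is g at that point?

g'(u) = -u^3 - 3u^2 + u + 3. Setting g'(u) = 0 gives u ∈ {-3, -1, 1}.
Second-derivative test with g''(u) = -3u^2 - 6u + 1: g''(-3) = -8 < 0 ⇒ local maximum; g''(-1) = 4 > 0 ⇒ local minimum; g''(1) = -8 < 0 ⇒ local maximum.
Thus g has its local minimum at u = -1, with value -19/4.

-19/4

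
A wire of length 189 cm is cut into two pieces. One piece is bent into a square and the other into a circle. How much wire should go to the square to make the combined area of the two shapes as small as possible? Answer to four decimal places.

Let x be the length used for the square. Square side x/4; circle radius (189−x)/(2π).
A(x) = (x/4)² + π·((189−x)/(2π))² = x²/16 + (189−x)²/(4π) for 0 ≤ x ≤ 189. A'(x) = x/8 − (189−x)/(2π) = 0 gives x = 4·189/(π+4) ≈ 105.8587.
A'' = 1/8 + 1/(2π) > 0, so this gives the minimum combined area; x ≈ 105.8587 cm to the square.

105.8587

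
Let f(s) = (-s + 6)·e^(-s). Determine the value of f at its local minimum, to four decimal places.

-0.0009

By the product rule, f'(s) = (s - 7)·e^(-s). Since e^(-s) > 0, the only critical point is s = 7.
f''(7) has the same sign as 1 > 0, so this is a local minimum.
f(7) = (-1)·e^(-7) ≈ -0.0009.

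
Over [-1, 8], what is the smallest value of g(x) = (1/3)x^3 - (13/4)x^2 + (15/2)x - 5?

-193/12

The derivative is x^2 - (13/2)x + 15/2, which vanishes at x = 3/2 and x = 5.
Compare values at every candidate in [-1, 8]: g(-1) = -193/12; g(3/2) = 1/16; g(5) = -85/12; g(8) = 53/3.
Hence the absolute minimum is -193/12 at x = -1.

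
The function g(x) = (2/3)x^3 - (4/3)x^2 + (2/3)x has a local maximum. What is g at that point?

8/81

Critical points: g'(x) = 2x^2 - (8/3)x + 2/3 vanishes at x = 1/3, 1.
Since g''(x) = 4x - 8/3, we get g''(1/3) = -4/3 < 0 ⇒ local maximum; g''(1) = 4/3 > 0 ⇒ local minimum.
The local maximum is g(1/3) = 8/81.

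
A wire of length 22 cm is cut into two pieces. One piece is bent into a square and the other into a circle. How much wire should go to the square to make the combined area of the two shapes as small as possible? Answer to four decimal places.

12.3222

Let x be the length used for the square. Square side x/4; circle radius (22−x)/(2π).
A(x) = (x/4)² + π·((22−x)/(2π))² = x²/16 + (22−x)²/(4π) for 0 ≤ x ≤ 22. A'(x) = x/8 − (22−x)/(2π) = 0 gives x = 4·22/(π+4) ≈ 12.3222.
A'' = 1/8 + 1/(2π) > 0, so this gives the minimum combined area; x ≈ 12.3222 cm to the square.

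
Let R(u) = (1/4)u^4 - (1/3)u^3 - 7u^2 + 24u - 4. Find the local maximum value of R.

52/3

Critical points: R'(u) = u^3 - u^2 - 14u + 24 vanishes at u = -4, 2, 3.
R''(u) = 3u^2 - 2u - 14. R''(-4) = 42 > 0 ⇒ local minimum; R''(2) = -6 < 0 ⇒ local maximum; R''(3) = 7 > 0 ⇒ local minimum.
The local maximum is R(2) = 52/3.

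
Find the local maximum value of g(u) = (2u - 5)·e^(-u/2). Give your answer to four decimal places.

By the product rule, g'(u) = (-u + 9/2)·e^(-u/2). Since e^(-u/2) > 0, the only critical point is u = 9/2.
g''(9/2) has the same sign as -1 < 0, so this is a local maximum.
g(9/2) = (4)·e^(-9/4) ≈ 0.4216.

0.4216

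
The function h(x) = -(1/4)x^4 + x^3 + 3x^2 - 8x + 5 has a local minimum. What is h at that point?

3/4

h'(x) = -x^3 + 3x^2 + 6x - 8 = 0 at x = -2, 1, 4.
Since h''(x) = -3x^2 + 6x + 6, we get h''(-2) = -18 < 0 ⇒ local maximum; h''(1) = 9 > 0 ⇒ local minimum; h''(4) = -18 < 0 ⇒ local maximum.
Thus h has its local minimum at x = 1, with value 3/4.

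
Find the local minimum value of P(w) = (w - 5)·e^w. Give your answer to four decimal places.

P'(w) = 1·e^w + (w - 5)·1·e^w = (w - 4)·e^w. Since e^w > 0, the only critical point is w = 4.
P''(4) has the same sign as 1 > 0, so this is a local minimum.
P(4) = (-1)·e^(4) ≈ -54.5982.

-54.5982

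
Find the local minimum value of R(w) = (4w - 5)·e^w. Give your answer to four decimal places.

Differentiating with the product rule gives R'(w) = (4w - 1)·e^w. Since e^w > 0, the only critical point is w = 1/4.
R''(1/4) has the same sign as 4 > 0, so this is a local minimum.
R(1/4) = (-4)·e^(1/4) ≈ -5.1361.

-5.1361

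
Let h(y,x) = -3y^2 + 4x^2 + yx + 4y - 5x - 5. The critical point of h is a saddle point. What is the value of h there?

-236/49

∂h/∂y = -6y + x + 4 = 0 and ∂h/∂x = y + 8x - 5 = 0, so (y, x) = (37/49, 26/49).
The Hessian has h_{yy} = -6, h_{xx} = 8, h_{yx} = 1, giving D = -49 < 0, so the point is a saddle point.
h(37/49, 26/49) = -236/49.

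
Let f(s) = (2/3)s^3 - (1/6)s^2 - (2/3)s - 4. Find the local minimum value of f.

f'(s) = 2s^2 - (1/3)s - 2/3 = 0 at s = -1/2, 2/3.
f''(s) = 4s - 1/3. f''(-1/2) = -7/3 < 0 ⇒ local maximum; f''(2/3) = 7/3 > 0 ⇒ local minimum.
So the local minimum value is f(2/3) = -350/81.

-350/81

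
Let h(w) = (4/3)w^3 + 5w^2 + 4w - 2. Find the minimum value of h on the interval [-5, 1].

-191/3

h'(w) = 4w^2 + 10w + 4, which vanishes at w = -2 and w = -1/2.
Compare values at every candidate in [-5, 1]: h(-5) = -191/3,  h(-2) = -2/3,  h(-1/2) = -35/12,  h(1) = 25/3.
So the minimum is h(-5) = -191/3.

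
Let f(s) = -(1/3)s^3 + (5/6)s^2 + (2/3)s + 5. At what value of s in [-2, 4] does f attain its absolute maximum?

-2

The derivative is -s^2 + (5/3)s + 2/3, which vanishes at s = -1/3 and s = 2.
Evaluating at the critical points and endpoints: f(-2) = 29/3, f(-1/3) = 791/162, f(2) = 7, f(4) = -1/3.
The maximum over the interval is 29/3, attained at s = -2.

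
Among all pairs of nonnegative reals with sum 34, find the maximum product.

With x + y = 34, the product is P(x) = x(34 − x).
P'(x) = 34 − 2x = 0 gives x = 17; P'' = −2 < 0, so this is the maximum.
P = 17·17 = 289.

289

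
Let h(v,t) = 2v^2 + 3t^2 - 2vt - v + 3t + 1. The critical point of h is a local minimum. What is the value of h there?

∂h/∂v = 4v - 2t - 1 = 0 and ∂h/∂t = -2v + 6t + 3 = 0, so (v, t) = (0, -1/2).
The Hessian has h_{vv} = 4, h_{tt} = 6, h_{vt} = -2, giving D = 20 > 0 with h_{vv} > 0, so the point is a local minimum.
h(0, -1/2) = 1/4.

1/4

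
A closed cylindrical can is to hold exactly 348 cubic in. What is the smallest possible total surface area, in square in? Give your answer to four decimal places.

With radius r and height h, πr²h = 348 so h = 348/(πr²), and S(r) = 2πr² + 2πrh = 2πr² + 2·348/r.
S'(r) = 4πr − 2·348/r² = 0 ⇒ r³ = 348/(2π), so r ≈ 3.8118 and h = 2r ≈ 7.6237.
S''(r) = 4π + 4·348/r³ > 0, so this is the minimum; S ≈ 273.8844.

273.8844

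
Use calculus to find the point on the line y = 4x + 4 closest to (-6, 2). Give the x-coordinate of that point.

-14/17

Minimize D(x)^2 = (x + 6)^2 + (4x + 2)^2.
d/dx[D^2] = 2(x + 6) + 2·4·(4x + 2) = 0 ⇒ x = -14/17.
Then y = 12/17 and the distance is √(484/17) ≈ 5.3358.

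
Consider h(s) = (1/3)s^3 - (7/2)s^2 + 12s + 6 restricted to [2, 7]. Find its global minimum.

56/3

Differentiating, h'(s) = s^2 - 7s + 12; which vanishes at s = 3 and s = 4.
Candidates: h(2) = 56/3, h(3) = 39/2, h(4) = 58/3, h(7) = 197/6.
Hence the absolute minimum is 56/3 at s = 2.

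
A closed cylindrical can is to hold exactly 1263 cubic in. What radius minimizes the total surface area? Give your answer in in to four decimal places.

5.8579

With radius r and height h, πr²h = 1263 so h = 1263/(πr²), and S(r) = 2πr² + 2πrh = 2πr² + 2·1263/r.
S'(r) = 4πr − 2·1263/r² = 0 ⇒ r³ = 1263/(2π), so r ≈ 5.8579 and h = 2r ≈ 11.7158.
S''(r) = 4π + 4·1263/r³ > 0, so this is the minimum; S ≈ 646.8200.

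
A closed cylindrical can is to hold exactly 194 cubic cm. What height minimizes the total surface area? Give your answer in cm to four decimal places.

6.2744

With radius r and height h, πr²h = 194 so h = 194/(πr²), and S(r) = 2πr² + 2πrh = 2πr² + 2·194/r.
S'(r) = 4πr − 2·194/r² = 0 ⇒ r³ = 194/(2π), so r ≈ 3.1372 and h = 2r ≈ 6.2744.
S''(r) = 4π + 4·194/r³ > 0, so this is the minimum; S ≈ 185.5164.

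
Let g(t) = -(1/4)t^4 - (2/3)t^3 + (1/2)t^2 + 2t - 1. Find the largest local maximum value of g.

7/12

g'(t) = -t^3 - 2t^2 + t + 2 = 0 at t = -2, -1, 1.
g''(t) = -3t^2 - 4t + 1. g''(-2) = -3 < 0 ⇒ local maximum; g''(-1) = 2 > 0 ⇒ local minimum; g''(1) = -6 < 0 ⇒ local maximum.
The largest local maximum is g(1) = 7/12.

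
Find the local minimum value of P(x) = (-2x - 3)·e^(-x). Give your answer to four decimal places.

Differentiating with the product rule gives P'(x) = (2x + 1)·e^(-x). Since e^(-x) > 0, the only critical point is x = -1/2.
P''(-1/2) has the same sign as 2 > 0, so this is a local minimum.
P(-1/2) = (-2)·e^(1/2) ≈ -3.2974.

-3.2974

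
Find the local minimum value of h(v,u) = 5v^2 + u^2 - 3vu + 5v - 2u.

∂h/∂v = 10v - 3u + 5 = 0 and ∂h/∂u = -3v + 2u - 2 = 0, so (v, u) = (-4/11, 5/11).
The Hessian has h_{vv} = 10, h_{uu} = 2, h_{vu} = -3, giving D = 11 > 0 with h_{vv} > 0, so the point is a local minimum.
h(-4/11, 5/11) = -15/11.

-15/11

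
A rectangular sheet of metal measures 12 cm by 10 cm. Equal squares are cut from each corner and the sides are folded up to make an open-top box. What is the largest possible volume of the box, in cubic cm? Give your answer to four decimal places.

96.7706

With cut size x, the volume is V(x) = x(12 − 2x)(10 − 2x) for 0 < x < 5.
V'(x) = 12x^2 − 88x + 120. Setting V'(x) = 0 gives x ≈ 1.8107 (the root in (0, 5)).
V''(x) = 24x − 88 is negative there, so this is the maximum; V ≈ 96.7706.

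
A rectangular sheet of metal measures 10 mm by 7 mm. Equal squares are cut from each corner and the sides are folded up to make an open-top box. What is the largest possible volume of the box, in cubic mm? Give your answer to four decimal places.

With cut size x, the volume is V(x) = x(10 − 2x)(7 − 2x) for 0 < x < 3.5.
V'(x) = 12x^2 − 68x + 70. Setting V'(x) = 0 gives x ≈ 1.3520 (the root in (0, 3.5)).
V''(x) = 24x − 68 is negative there, so this is the maximum; V ≈ 42.3766.

42.3766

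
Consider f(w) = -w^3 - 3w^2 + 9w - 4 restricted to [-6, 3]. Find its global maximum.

Differentiating, f'(w) = -3w^2 - 6w + 9; which vanishes at w = -3 and w = 1.
Evaluating at the critical points and endpoints: f(-6) = 50,  f(-3) = -31,  f(1) = 1,  f(3) = -31.
The maximum over the interval is 50, attained at w = -6.

50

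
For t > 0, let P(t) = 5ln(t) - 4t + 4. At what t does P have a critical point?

5/4

P'(t) = 5/t − 4 = 0 gives t = 5/4.
P''(t) = -5/t², which is negative for t > 0, so this is a local maximum.
P(5/4) = 5·ln(5/4) - 5 + 4 ≈ 0.1157.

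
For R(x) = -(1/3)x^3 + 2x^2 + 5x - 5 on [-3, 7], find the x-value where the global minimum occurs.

R'(x) = -x^2 + 4x + 5, which vanishes at x = -1 and x = 5.
Compare values at every candidate in [-3, 7]: R(-3) = 7; R(-1) = -23/3; R(5) = 85/3; R(7) = 41/3.
So the minimum is R(-1) = -23/3.

-1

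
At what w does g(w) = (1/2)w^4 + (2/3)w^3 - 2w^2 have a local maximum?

0

g'(w) = 2w^3 + 2w^2 - 4w. Setting g'(w) = 0 gives w ∈ {-2, 0, 1}.
g''(w) = 6w^2 + 4w - 4. g''(-2) = 12 > 0 ⇒ local minimum; g''(0) = -4 < 0 ⇒ local maximum; g''(1) = 6 > 0 ⇒ local minimum.
The local maximum is g(0) = 0.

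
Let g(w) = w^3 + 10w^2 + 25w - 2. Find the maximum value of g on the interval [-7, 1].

Differentiating, g'(w) = 3w^2 + 20w + 25; which vanishes at w = -5 and w = -5/3.
Compare values at every candidate in [-7, 1]: g(-7) = -30,  g(-5) = -2,  g(-5/3) = -554/27,  g(1) = 34.
The maximum over the interval is 34, attained at w = 1.

34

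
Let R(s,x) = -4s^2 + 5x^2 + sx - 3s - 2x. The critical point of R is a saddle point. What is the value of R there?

∂R/∂s = -8s + x - 3 = 0 and ∂R/∂x = s + 10x - 2 = 0, so (s, x) = (-28/81, 19/81).
The Hessian has R_{ss} = -8, R_{xx} = 10, R_{sx} = 1, giving D = -81 < 0, so the point is a saddle point.
R(-28/81, 19/81) = 23/81.

23/81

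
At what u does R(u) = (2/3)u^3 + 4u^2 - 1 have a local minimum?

Critical points: R'(u) = 2u^2 + 8u vanishes at u = -4, 0.
Since R''(u) = 4u + 8, we get R''(-4) = -8 < 0 ⇒ local maximum; R''(0) = 8 > 0 ⇒ local minimum.
So the local minimum value is R(0) = -1.

0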